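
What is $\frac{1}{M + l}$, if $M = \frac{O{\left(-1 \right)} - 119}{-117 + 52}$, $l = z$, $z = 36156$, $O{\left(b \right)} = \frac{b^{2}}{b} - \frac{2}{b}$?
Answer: $\frac{65}{2350258} \approx 2.7657 \cdot 10^{-5}$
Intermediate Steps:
$O{\left(b \right)} = b - \frac{2}{b}$
$l = 36156$
$M = \frac{118}{65}$ ($M = \frac{\left(-1 - \frac{2}{-1}\right) - 119}{-117 + 52} = \frac{\left(-1 - -2\right) - 119}{-65} = \left(\left(-1 + 2\right) - 119\right) \left(- \frac{1}{65}\right) = \left(1 - 119\right) \left(- \frac{1}{65}\right) = \left(-118\right) \left(- \frac{1}{65}\right) = \frac{118}{65} \approx 1.8154$)
$\frac{1}{M + l} = \frac{1}{\frac{118}{65} + 36156} = \frac{1}{\frac{2350258}{65}} = \frac{65}{2350258}$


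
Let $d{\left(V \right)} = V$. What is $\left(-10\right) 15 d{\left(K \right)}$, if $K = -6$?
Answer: $900$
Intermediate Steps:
$\left(-10\right) 15 d{\left(K \right)} = \left(-10\right) 15 \left(-6\right) = \left(-150\right) \left(-6\right) = 900$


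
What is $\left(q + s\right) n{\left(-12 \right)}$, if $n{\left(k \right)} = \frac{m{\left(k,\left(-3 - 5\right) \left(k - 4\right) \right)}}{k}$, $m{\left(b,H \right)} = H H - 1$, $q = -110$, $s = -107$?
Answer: $\frac{1185037}{4} \approx 2.9626 \cdot 10^{5}$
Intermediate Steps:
$m{\left(b,H \right)} = -1 + H^{2}$ ($m{\left(b,H \right)} = H^{2} - 1 = -1 + H^{2}$)
$n{\left(k \right)} = \frac{-1 + \left(32 - 8 k\right)^{2}}{k}$ ($n{\left(k \right)} = \frac{-1 + \left(\left(-3 - 5\right) \left(k - 4\right)\right)^{2}}{k} = \frac{-1 + \left(\left(-3 - 5\right) \left(-4 + k\right)\right)^{2}}{k} = \frac{-1 + \left(- 8 \left(-4 + k\right)\right)^{2}}{k} = \frac{-1 + \left(32 - 8 k\right)^{2}}{k}$)
$\left(q + s\right) n{\left(-12 \right)} = \left(-110 - 107\right) \frac{-1 + 64 \left(-4 - 12\right)^{2}}{-12} = - 217 \left(- \frac{-1 + 64 \left(-16\right)^{2}}{12}\right) = - 217 \left(- \frac{-1 + 64 \cdot 256}{12}\right) = - 217 \left(- \frac{-1 + 16384}{12}\right) = - 217 \left(\left(- \frac{1}{12}\right) 16383\right) = \left(-217\right) \left(- \frac{5461}{4}\right) = \frac{1185037}{4}$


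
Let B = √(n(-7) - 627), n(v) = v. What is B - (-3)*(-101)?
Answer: -303 + I*√634 ≈ -303.0 + 25.179*I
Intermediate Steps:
B = I*√634 (B = √(-7 - 627) = √(-634) = I*√634 ≈ 25.179*I)
B - (-3)*(-101) = I*√634 - (-3)*(-101) = I*√634 - 1*303 = I*√634 - 303 = -303 + I*√634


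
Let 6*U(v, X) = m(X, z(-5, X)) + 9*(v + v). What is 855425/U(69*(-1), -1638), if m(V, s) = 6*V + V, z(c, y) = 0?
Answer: -855425/2118 ≈ -403.88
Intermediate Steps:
m(V, s) = 7*V
U(v, X) = 3*v + 7*X/6 (U(v, X) = (7*X + 9*(v + v))/6 = (7*X + 9*(2*v))/6 = (7*X + 18*v)/6 = 3*v + 7*X/6)
855425/U(69*(-1), -1638) = 855425/(3*(69*(-1)) + (7/6)*(-1638)) = 855425/(3*(-69) - 1911) = 855425/(-207 - 1911) = 855425/(-2118) = 855425*(-1/2118) = -855425/2118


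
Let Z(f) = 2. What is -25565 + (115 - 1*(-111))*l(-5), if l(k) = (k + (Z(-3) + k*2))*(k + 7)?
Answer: -31441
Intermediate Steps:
l(k) = (2 + 3*k)*(7 + k) (l(k) = (k + (2 + k*2))*(k + 7) = (k + (2 + 2*k))*(7 + k) = (2 + 3*k)*(7 + k))
-25565 + (115 - 1*(-111))*l(-5) = -25565 + (115 - 1*(-111))*(14 + 3*(-5)² + 23*(-5)) = -25565 + (115 + 111)*(14 + 3*25 - 115) = -25565 + 226*(14 + 75 - 115) = -25565 + 226*(-26) = -25565 - 5876 = -31441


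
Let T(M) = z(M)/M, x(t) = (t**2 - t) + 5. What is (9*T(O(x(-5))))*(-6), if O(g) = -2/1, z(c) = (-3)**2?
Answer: 243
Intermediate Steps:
z(c) = 9
x(t) = 5 + t**2 - t
O(g) = -2 (O(g) = -2*1 = -2)
T(M) = 9/M
(9*T(O(x(-5))))*(-6) = (9*(9/(-2)))*(-6) = (9*(9*(-1/2)))*(-6) = (9*(-9/2))*(-6) = -81/2*(-6) = 243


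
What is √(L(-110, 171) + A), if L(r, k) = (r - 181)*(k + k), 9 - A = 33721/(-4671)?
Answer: I*√241226789538/1557 ≈ 315.45*I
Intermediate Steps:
A = 75760/4671 (A = 9 - 33721/(-4671) = 9 - 33721*(-1)/4671 = 9 - 1*(-33721/4671) = 9 + 33721/4671 = 75760/4671 ≈ 16.219)
L(r, k) = 2*k*(-181 + r) (L(r, k) = (-181 + r)*(2*k) = 2*k*(-181 + r))
√(L(-110, 171) + A) = √(2*171*(-181 - 110) + 75760/4671) = √(2*171*(-291) + 75760/4671) = √(-99522 + 75760/4671) = √(-464791502/4671) = I*√241226789538/1557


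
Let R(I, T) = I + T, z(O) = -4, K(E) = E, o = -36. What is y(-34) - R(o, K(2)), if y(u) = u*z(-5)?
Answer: 170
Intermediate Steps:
y(u) = -4*u (y(u) = u*(-4) = -4*u)
y(-34) - R(o, K(2)) = -4*(-34) - (-36 + 2) = 136 - 1*(-34) = 136 + 34 = 170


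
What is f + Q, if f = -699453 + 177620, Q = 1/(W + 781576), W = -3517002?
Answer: -1427435555859/2735426 ≈ -5.2183e+5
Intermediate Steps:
Q = -1/2735426 (Q = 1/(-3517002 + 781576) = 1/(-2735426) = -1/2735426 ≈ -3.6557e-7)
f = -521833
f + Q = -521833 - 1/2735426 = -1427435555859/2735426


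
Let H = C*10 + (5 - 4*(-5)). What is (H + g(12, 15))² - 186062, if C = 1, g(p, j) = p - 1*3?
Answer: -184126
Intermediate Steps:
g(p, j) = -3 + p (g(p, j) = p - 3 = -3 + p)
H = 35 (H = 1*10 + (5 - 4*(-5)) = 10 + (5 + 20) = 10 + 25 = 35)
(H + g(12, 15))² - 186062 = (35 + (-3 + 12))² - 186062 = (35 + 9)² - 186062 = 44² - 186062 = 1936 - 186062 = -184126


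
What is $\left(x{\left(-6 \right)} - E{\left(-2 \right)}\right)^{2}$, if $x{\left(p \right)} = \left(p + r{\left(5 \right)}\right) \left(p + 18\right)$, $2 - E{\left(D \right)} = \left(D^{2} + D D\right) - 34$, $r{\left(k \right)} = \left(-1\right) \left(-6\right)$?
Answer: $784$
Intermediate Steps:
$r{\left(k \right)} = 6$
$E{\left(D \right)} = 36 - 2 D^{2}$ ($E{\left(D \right)} = 2 - \left(\left(D^{2} + D D\right) - 34\right) = 2 - \left(\left(D^{2} + D^{2}\right) - 34\right) = 2 - \left(2 D^{2} - 34\right) = 2 - \left(-34 + 2 D^{2}\right) = 36 - 2 D^{2}$)
$x{\left(p \right)} = \left(6 + p\right) \left(18 + p\right)$ ($x{\left(p \right)} = \left(p + 6\right) \left(p + 18\right) = \left(6 + p\right) \left(18 + p\right)$)
$\left(x{\left(-6 \right)} - E{\left(-2 \right)}\right)^{2} = \left(\left(108 + \left(-6\right)^{2} + 24 \left(-6\right)\right) - \left(36 - 2 \left(-2\right)^{2}\right)\right)^{2} = \left(\left(108 + 36 - 144\right) - \left(36 - 8\right)\right)^{2} = \left(0 - \left(36 - 8\right)\right)^{2} = \left(0 - 28\right)^{2} = \left(-28\right)^{2} = 784$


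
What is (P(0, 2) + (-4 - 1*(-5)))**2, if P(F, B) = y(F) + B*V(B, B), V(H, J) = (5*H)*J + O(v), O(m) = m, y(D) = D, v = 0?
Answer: 1681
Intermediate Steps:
V(H, J) = 5*H*J (V(H, J) = (5*H)*J + 0 = 5*H*J + 0 = 5*H*J)
P(F, B) = F + 5*B**3 (P(F, B) = F + B*(5*B*B) = F + B*(5*B**2) = F + 5*B**3)
(P(0, 2) + (-4 - 1*(-5)))**2 = ((0 + 5*2**3) + (-4 - 1*(-5)))**2 = ((0 + 5*8) + (-4 + 5))**2 = ((0 + 40) + 1)**2 = (40 + 1)**2 = 41**2 = 1681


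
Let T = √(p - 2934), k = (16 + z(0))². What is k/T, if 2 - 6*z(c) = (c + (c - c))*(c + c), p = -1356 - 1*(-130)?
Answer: -2401*I*√65/4680 ≈ -4.1362*I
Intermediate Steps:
p = -1226 (p = -1356 + 130 = -1226)
z(c) = ⅓ - c²/3 (z(c) = ⅓ - (c + (c - c))*(c + c)/6 = ⅓ - (c + 0)*2*c/6 = ⅓ - c*2*c/6 = ⅓ - c²/3)
k = 2401/9 (k = (16 + (⅓ - ⅓*0²))² = (16 + (⅓ - ⅓*0))² = (16 + (⅓ + 0))² = (16 + ⅓)² = (49/3)² = 2401/9 ≈ 266.78)
T = 8*I*√65 (T = √(-1226 - 2934) = √(-4160) = 8*I*√65 ≈ 64.498*I)
k/T = 2401/(9*((8*I*√65))) = 2401*(-I*√65/520)/9 = -2401*I*√65/4680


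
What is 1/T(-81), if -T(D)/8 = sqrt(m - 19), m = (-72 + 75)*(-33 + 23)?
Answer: I/56 ≈ 0.017857*I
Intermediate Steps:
m = -30 (m = 3*(-10) = -30)
T(D) = -56*I (T(D) = -8*sqrt(-30 - 19) = -56*I)
1/T(-81) = 1/(-56*I) = I/56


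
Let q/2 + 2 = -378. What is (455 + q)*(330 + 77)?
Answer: -124135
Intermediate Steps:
q = -760 (q = -4 + 2*(-378) = -4 - 756 = -760)
(455 + q)*(330 + 77) = (455 - 760)*(330 + 77) = -305*407 = -124135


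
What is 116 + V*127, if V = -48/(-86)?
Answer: 8036/43 ≈ 186.88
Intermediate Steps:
V = 24/43 (V = -48*(-1/86) = 24/43 ≈ 0.55814)
116 + V*127 = 116 + (24/43)*127 = 116 + 3048/43 = 8036/43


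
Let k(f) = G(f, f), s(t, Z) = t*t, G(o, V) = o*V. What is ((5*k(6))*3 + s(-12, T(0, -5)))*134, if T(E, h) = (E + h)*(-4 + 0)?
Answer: 91656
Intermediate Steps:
T(E, h) = -4*E - 4*h (T(E, h) = (E + h)*(-4) = -4*E - 4*h)
G(o, V) = V*o
s(t, Z) = t²
k(f) = f² (k(f) = f*f = f²)
((5*k(6))*3 + s(-12, T(0, -5)))*134 = ((5*6²)*3 + (-12)²)*134 = ((5*36)*3 + 144)*134 = (180*3 + 144)*134 = (540 + 144)*134 = 684*134 = 91656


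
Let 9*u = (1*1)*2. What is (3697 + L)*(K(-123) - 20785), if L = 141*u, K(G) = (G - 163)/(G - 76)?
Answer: -15420121955/199 ≈ -7.7488e+7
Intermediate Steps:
u = 2/9 (u = ((1*1)*2)/9 = (1*2)/9 = (⅑)*2 = 2/9 ≈ 0.22222)
K(G) = (-163 + G)/(-76 + G)
L = 94/3 (L = 141*(2/9) = 94/3 ≈ 31.333)
(3697 + L)*(K(-123) - 20785) = (3697 + 94/3)*((-163 - 123)/(-76 - 123) - 20785) = 11185*(-286/(-199) - 20785)/3 = 11185*(-1/199*(-286) - 20785)/3 = 11185*(286/199 - 20785)/3 = (11185/3)*(-4135929/199) = -15420121955/199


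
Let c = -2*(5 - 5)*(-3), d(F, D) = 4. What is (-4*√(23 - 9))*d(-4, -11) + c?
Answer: -16*√14 ≈ -59.867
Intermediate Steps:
c = 0 (c = -2*0*(-3) = 0*(-3) = 0)
(-4*√(23 - 9))*d(-4, -11) + c = -4*√(23 - 9)*4 + 0 = -4*√14*4 + 0 = -16*√14 + 0 = -16*√14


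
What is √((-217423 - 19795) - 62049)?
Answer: I*√299267 ≈ 547.05*I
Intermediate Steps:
√((-217423 - 19795) - 62049) = √(-237218 - 62049) = √(-299267) = I*√299267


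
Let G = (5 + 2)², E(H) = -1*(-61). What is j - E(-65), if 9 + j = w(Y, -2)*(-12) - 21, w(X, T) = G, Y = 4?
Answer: -679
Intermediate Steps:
E(H) = 61
G = 49 (G = 7² = 49)
w(X, T) = 49
j = -618 (j = -9 + (49*(-12) - 21) = -9 + (-588 - 21) = -9 - 609 = -618)
j - E(-65) = -618 - 1*61 = -618 - 61 = -679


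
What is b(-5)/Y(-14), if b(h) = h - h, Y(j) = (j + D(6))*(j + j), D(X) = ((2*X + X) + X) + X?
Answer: 0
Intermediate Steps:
D(X) = 5*X (D(X) = (3*X + X) + X = 4*X + X = 5*X)
Y(j) = 2*j*(30 + j) (Y(j) = (j + 5*6)*(j + j) = (j + 30)*(2*j) = (30 + j)*(2*j) = 2*j*(30 + j))
b(h) = 0
b(-5)/Y(-14) = 0/((2*(-14)*(30 - 14))) = 0/((2*(-14)*16)) = 0/(-448) = 0*(-1/448) = 0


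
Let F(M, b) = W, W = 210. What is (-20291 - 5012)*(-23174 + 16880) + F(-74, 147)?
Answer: 159257292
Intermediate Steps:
F(M, b) = 210
(-20291 - 5012)*(-23174 + 16880) + F(-74, 147) = (-20291 - 5012)*(-23174 + 16880) + 210 = -25303*(-6294) + 210 = 159257082 + 210 = 159257292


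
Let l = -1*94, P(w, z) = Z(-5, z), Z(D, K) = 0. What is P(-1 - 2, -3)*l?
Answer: 0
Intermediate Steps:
P(w, z) = 0
l = -94
P(-1 - 2, -3)*l = 0*(-94) = 0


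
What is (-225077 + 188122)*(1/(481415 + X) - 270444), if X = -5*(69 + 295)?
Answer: 958639235012989/95919 ≈ 9.9943e+9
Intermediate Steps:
X = -1820 (X = -5*364 = -1820)
(-225077 + 188122)*(1/(481415 + X) - 270444) = (-225077 + 188122)*(1/(481415 - 1820) - 270444) = -36955*(1/479595 - 270444) = -36955*(-129703590179/479595) = 958639235012989/95919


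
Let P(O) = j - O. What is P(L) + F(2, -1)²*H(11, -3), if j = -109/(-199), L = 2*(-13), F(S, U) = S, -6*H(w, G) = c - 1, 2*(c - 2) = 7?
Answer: 4686/199 ≈ 23.548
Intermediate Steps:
c = 11/2 (c = 2 + (½)*7 = 2 + 7/2 = 11/2 ≈ 5.5000)
H(w, G) = -¾ (H(w, G) = -(11/2 - 1)/6 = -⅙*9/2 = -¾)
L = -26
j = 109/199 (j = -109*(-1/199) = 109/199 ≈ 0.54774)
P(O) = 109/199 - O
P(L) + F(2, -1)²*H(11, -3) = (109/199 - 1*(-26)) + 2²*(-¾) = (109/199 + 26) + 4*(-¾) = 5283/199 - 3 = 4686/199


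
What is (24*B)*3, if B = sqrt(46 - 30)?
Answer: 288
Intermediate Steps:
B = 4 (B = sqrt(16) = 4)
(24*B)*3 = (24*4)*3 = 96*3 = 288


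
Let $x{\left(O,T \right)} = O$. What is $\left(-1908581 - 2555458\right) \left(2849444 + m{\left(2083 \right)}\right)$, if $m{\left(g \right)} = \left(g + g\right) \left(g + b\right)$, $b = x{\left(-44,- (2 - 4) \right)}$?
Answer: $-50639692364802$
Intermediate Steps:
$b = -44$
$m{\left(g \right)} = 2 g \left(-44 + g\right)$ ($m{\left(g \right)} = \left(g + g\right) \left(g - 44\right) = 2 g \left(-44 + g\right)$)
$\left(-1908581 - 2555458\right) \left(2849444 + m{\left(2083 \right)}\right) = \left(-1908581 - 2555458\right) \left(2849444 + 2 \cdot 2083 \left(-44 + 2083\right)\right) = - 4464039 \left(2849444 + 2 \cdot 2083 \cdot 2039\right) = - 4464039 \left(2849444 + 8494474\right) = \left(-4464039\right) 11343918 = -50639692364802$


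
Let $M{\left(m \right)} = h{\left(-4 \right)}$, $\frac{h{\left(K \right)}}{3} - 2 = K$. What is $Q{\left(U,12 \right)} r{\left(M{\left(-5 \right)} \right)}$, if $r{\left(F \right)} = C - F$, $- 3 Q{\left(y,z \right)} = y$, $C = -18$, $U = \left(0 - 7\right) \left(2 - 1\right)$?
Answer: $-28$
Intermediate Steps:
$U = -7$ ($U = \left(-7\right) 1 = -7$)
$h{\left(K \right)} = 6 + 3 K$
$M{\left(m \right)} = -6$ ($M{\left(m \right)} = 6 + 3 \left(-4\right) = 6 - 12 = -6$)
$Q{\left(y,z \right)} = - \frac{y}{3}$
$r{\left(F \right)} = -18 - F$
$Q{\left(U,12 \right)} r{\left(M{\left(-5 \right)} \right)} = \left(- \frac{1}{3}\right) \left(-7\right) \left(-18 - -6\right) = \frac{7 \left(-18 + 6\right)}{3} = \frac{7}{3} \left(-12\right) = -28$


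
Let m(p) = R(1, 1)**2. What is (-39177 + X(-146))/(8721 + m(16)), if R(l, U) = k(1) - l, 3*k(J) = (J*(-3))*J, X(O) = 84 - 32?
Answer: -1565/349 ≈ -4.4842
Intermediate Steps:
X(O) = 52
k(J) = -J**2 (k(J) = ((J*(-3))*J)/3 = ((-3*J)*J)/3 = (-3*J**2)/3 = -J**2)
R(l, U) = -1 - l (R(l, U) = -1*1**2 - l = -1*1 - l = -1 - l)
m(p) = 4 (m(p) = (-1 - 1*1)**2 = (-1 - 1)**2 = (-2)**2 = 4)
(-39177 + X(-146))/(8721 + m(16)) = (-39177 + 52)/(8721 + 4) = -39125/8725 = -39125*1/8725 = -1565/349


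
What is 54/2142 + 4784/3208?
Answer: 72365/47719 ≈ 1.5165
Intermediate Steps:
54/2142 + 4784/3208 = 54*(1/2142) + 4784*(1/3208) = 3/119 + 598/401 = 72365/47719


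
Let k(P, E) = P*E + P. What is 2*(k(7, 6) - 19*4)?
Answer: -54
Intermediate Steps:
k(P, E) = P + E*P (k(P, E) = E*P + P = P + E*P)
2*(k(7, 6) - 19*4) = 2*(7*(1 + 6) - 19*4) = 2*(7*7 - 76) = 2*(49 - 76) = 2*(-27) = -54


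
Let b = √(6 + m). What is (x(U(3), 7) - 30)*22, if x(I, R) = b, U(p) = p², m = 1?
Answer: -660 + 22*√7 ≈ -601.79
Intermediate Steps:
b = √7 (b = √(6 + 1) = √7 ≈ 2.6458)
x(I, R) = √7
(x(U(3), 7) - 30)*22 = (√7 - 30)*22 = (-30 + √7)*22 = -660 + 22*√7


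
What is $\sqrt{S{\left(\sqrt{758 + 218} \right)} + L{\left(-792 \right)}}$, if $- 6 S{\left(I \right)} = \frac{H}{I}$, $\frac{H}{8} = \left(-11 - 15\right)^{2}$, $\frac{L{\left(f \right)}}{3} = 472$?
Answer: $\frac{2 \sqrt{11855106 - 30927 \sqrt{61}}}{183} \approx 37.244$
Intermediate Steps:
$L{\left(f \right)} = 1416$ ($L{\left(f \right)} = 3 \cdot 472 = 1416$)
$H = 5408$ ($H = 8 \left(-11 - 15\right)^{2} = 8 \left(-26\right)^{2} = 8 \cdot 676 = 5408$)
$S{\left(I \right)} = - \frac{2704}{3 I}$ ($S{\left(I \right)} = - \frac{5408 \frac{1}{I}}{6} = - \frac{2704}{3 I}$)
$\sqrt{S{\left(\sqrt{758 + 218} \right)} + L{\left(-792 \right)}} = \sqrt{- \frac{2704}{3 \sqrt{758 + 218}} + 1416} = \sqrt{- \frac{2704}{3 \sqrt{976}} + 1416} = \sqrt{- \frac{2704}{3 \cdot 4 \sqrt{61}} + 1416} = \sqrt{- \frac{2704 \frac{\sqrt{61}}{244}}{3} + 1416} = \sqrt{- \frac{676 \sqrt{61}}{183} + 1416} = \sqrt{1416 - \frac{676 \sqrt{61}}{183}}$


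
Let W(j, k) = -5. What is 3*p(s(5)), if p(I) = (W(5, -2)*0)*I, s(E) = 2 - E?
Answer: 0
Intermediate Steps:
p(I) = 0 (p(I) = (-5*0)*I = 0*I = 0)
3*p(s(5)) = 3*0 = 0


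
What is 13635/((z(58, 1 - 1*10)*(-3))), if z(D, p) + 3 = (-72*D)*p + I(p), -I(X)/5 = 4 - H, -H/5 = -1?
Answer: -4545/37586 ≈ -0.12092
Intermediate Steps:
H = 5 (H = -5*(-1) = 5)
I(X) = 5 (I(X) = -5*(4 - 1*5) = -5*(4 - 5) = -5*(-1) = 5)
z(D, p) = 2 - 72*D*p (z(D, p) = -3 + ((-72*D)*p + 5) = -3 + (-72*D*p + 5) = -3 + (5 - 72*D*p) = 2 - 72*D*p)
13635/((z(58, 1 - 1*10)*(-3))) = 13635/(((2 - 72*58*(1 - 1*10))*(-3))) = 13635/(((2 - 72*58*(1 - 10))*(-3))) = 13635/(((2 - 72*58*(-9))*(-3))) = 13635/(((2 + 37584)*(-3))) = 13635/((37586*(-3))) = 13635/(-112758) = 13635*(-1/112758) = -4545/37586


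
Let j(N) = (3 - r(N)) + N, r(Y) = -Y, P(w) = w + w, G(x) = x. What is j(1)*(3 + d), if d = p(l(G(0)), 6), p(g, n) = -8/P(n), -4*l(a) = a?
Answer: 35/3 ≈ 11.667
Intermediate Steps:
P(w) = 2*w
l(a) = -a/4
j(N) = 3 + 2*N (j(N) = (3 - (-1)*N) + N = (3 + N) + N = 3 + 2*N)
p(g, n) = -4/n (p(g, n) = -8*1/(2*n) = -4/n)
d = -⅔ (d = -4/6 = -4*⅙ = -⅔ ≈ -0.66667)
j(1)*(3 + d) = (3 + 2*1)*(3 - ⅔) = (3 + 2)*(7/3) = 5*(7/3) = 35/3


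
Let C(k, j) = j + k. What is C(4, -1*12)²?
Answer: 64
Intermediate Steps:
C(4, -1*12)² = (-1*12 + 4)² = (-12 + 4)² = (-8)² = 64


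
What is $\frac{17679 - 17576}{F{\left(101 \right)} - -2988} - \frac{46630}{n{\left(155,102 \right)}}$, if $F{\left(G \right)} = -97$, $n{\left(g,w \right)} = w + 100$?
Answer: $- \frac{67393262}{291991} \approx -230.81$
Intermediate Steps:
$n{\left(g,w \right)} = 100 + w$
$\frac{17679 - 17576}{F{\left(101 \right)} - -2988} - \frac{46630}{n{\left(155,102 \right)}} = \frac{17679 - 17576}{-97 - -2988} - \frac{46630}{100 + 102} = \frac{103}{-97 + 2988} - \frac{46630}{202} = \frac{103}{2891} - \frac{23315}{101} = - \frac{67393262}{291991}$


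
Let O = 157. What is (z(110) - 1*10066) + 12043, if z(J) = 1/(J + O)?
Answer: 527860/267 ≈ 1977.0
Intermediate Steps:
z(J) = 1/(157 + J) (z(J) = 1/(J + 157) = 1/(157 + J))
(z(110) - 1*10066) + 12043 = (1/(157 + 110) - 1*10066) + 12043 = (1/267 - 10066) + 12043 = -2687621/267 + 12043 = 527860/267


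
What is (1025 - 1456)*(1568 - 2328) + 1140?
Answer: 328700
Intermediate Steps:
(1025 - 1456)*(1568 - 2328) + 1140 = -431*(-760) + 1140 = 327560 + 1140 = 328700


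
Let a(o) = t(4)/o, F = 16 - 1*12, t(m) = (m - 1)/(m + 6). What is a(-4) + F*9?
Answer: 1437/40 ≈ 35.925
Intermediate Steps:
t(m) = (-1 + m)/(6 + m)
F = 4 (F = 16 - 12 = 4)
a(o) = 3/(10*o) (a(o) = ((-1 + 4)/(6 + 4))/o = (3/10)/o = ((1/10)*3)/o = 3/(10*o))
a(-4) + F*9 = (3/10)/(-4) + 4*9 = (3/10)*(-1/4) + 36 = -3/40 + 36 = 1437/40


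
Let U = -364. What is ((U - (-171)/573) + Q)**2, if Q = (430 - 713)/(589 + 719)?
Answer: 8265880705438321/62414029584 ≈ 1.3244e+5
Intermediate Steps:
Q = -283/1308 ≈ -0.21636
((U - (-171)/573) + Q)**2 = ((-364 - (-171)/573) - 283/1308)**2 = ((-364 - 1*(-57/191)) - 283/1308)**2 = ((-364 + 57/191) - 283/1308)**2 = (-69467/191 - 283/1308)**2 = (-90916889/249828)**2 = 8265880705438321/62414029584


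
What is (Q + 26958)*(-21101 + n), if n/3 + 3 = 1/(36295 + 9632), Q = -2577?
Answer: -13896438527/27 ≈ -5.1468e+8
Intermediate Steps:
n = -137780/15309 (n = -9 + 3/(36295 + 9632) = -9 + 3/45927 = -9 + 3*(1/45927) = -9 + 1/15309 = -137780/15309 ≈ -8.9999)
(Q + 26958)*(-21101 + n) = (-2577 + 26958)*(-21101 - 137780/15309) = 24381*(-323172989/15309) = -13896438527/27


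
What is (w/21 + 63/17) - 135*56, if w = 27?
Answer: -899046/119 ≈ -7555.0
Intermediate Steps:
(w/21 + 63/17) - 135*56 = (27/21 + 63/17) - 135*56 = (27*(1/21) + 63*(1/17)) - 7560 = (9/7 + 63/17) - 7560 = 594/119 - 7560 = -899046/119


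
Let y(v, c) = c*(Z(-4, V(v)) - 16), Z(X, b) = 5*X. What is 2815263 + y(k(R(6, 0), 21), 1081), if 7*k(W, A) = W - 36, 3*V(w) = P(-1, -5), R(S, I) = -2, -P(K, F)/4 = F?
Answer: 2776347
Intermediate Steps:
P(K, F) = -4*F
V(w) = 20/3 (V(w) = (-4*(-5))/3 = (1/3)*20 = 20/3)
k(W, A) = -36/7 + W/7 (k(W, A) = (W - 36)/7 = (-36 + W)/7 = -36/7 + W/7)
y(v, c) = -36*c (y(v, c) = c*(5*(-4) - 16) = c*(-20 - 16) = c*(-36) = -36*c)
2815263 + y(k(R(6, 0), 21), 1081) = 2815263 - 36*1081 = 2815263 - 38916 = 2776347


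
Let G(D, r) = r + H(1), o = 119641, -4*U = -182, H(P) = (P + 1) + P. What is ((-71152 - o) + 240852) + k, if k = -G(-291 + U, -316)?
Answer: 50372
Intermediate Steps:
H(P) = 1 + 2*P (H(P) = (1 + P) + P = 1 + 2*P)
U = 91/2 (U = -1/4*(-182) = 91/2 ≈ 45.500)
G(D, r) = 3 + r (G(D, r) = r + (1 + 2*1) = r + (1 + 2) = r + 3 = 3 + r)
k = 313 (k = -(3 - 316) = -1*(-313) = 313)
((-71152 - o) + 240852) + k = ((-71152 - 1*119641) + 240852) + 313 = ((-71152 - 119641) + 240852) + 313 = (-190793 + 240852) + 313 = 50059 + 313 = 50372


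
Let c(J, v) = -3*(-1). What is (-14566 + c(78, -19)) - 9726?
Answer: -24289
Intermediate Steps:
c(J, v) = 3
(-14566 + c(78, -19)) - 9726 = (-14566 + 3) - 9726 = -14563 - 9726 = -24289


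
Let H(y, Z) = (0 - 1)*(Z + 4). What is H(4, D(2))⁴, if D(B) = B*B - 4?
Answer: 256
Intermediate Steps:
D(B) = -4 + B² (D(B) = B² - 4 = -4 + B²)
H(y, Z) = -4 - Z (H(y, Z) = -(4 + Z) = -4 - Z)
H(4, D(2))⁴ = (-4 - (-4 + 2²))⁴ = (-4 - (-4 + 4))⁴ = (-4 - 1*0)⁴ = (-4 + 0)⁴ = (-4)⁴ = 256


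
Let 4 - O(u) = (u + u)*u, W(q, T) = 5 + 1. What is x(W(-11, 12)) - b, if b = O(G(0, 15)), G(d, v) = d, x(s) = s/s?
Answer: -3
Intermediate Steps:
W(q, T) = 6
x(s) = 1
O(u) = 4 - 2*u² (O(u) = 4 - (u + u)*u = 4 - 2*u*u = 4 - 2*u²)
b = 4 (b = 4 - 2*0² = 4 - 2*0 = 4 + 0 = 4)
x(W(-11, 12)) - b = 1 - 1*4 = 1 - 4 = -3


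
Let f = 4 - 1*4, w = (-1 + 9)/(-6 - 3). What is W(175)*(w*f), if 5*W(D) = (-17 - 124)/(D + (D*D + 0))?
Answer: 0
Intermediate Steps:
w = -8/9 (w = 8/(-9) = 8*(-⅑) = -8/9 ≈ -0.88889)
f = 0 (f = 4 - 4 = 0)
W(D) = -141/(5*(D + D²)) (W(D) = ((-17 - 124)/(D + (D*D + 0)))/5 = (-141/(D + (D² + 0)))/5 = (-141/(D + D²))/5 = -141/(5*(D + D²)))
W(175)*(w*f) = (-141/5/(175*(1 + 175)))*(-8/9*0) = -141/5*1/175/176*0 = -141/5*1/175*1/176*0 = -141/154000*0 = 0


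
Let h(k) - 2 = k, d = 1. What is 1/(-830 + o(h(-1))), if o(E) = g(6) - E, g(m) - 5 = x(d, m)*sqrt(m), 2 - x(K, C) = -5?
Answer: -59/48713 - sqrt(6)/97426 ≈ -0.0012363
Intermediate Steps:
h(k) = 2 + k
x(K, C) = 7 (x(K, C) = 2 - 1*(-5) = 2 + 5 = 7)
g(m) = 5 + 7*sqrt(m)
o(E) = 5 - E + 7*sqrt(6) (o(E) = (5 + 7*sqrt(6)) - E = 5 - E + 7*sqrt(6))
1/(-830 + o(h(-1))) = 1/(-830 + (5 - (2 - 1) + 7*sqrt(6))) = 1/(-830 + (5 - 1*1 + 7*sqrt(6))) = 1/(-830 + (5 - 1 + 7*sqrt(6))) = 1/(-830 + (4 + 7*sqrt(6))) = 1/(-826 + 7*sqrt(6))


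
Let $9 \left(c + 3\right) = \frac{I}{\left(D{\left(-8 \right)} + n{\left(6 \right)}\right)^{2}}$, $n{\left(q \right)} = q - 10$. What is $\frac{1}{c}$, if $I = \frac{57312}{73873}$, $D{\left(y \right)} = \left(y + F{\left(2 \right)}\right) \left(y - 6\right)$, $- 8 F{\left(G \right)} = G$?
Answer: $- \frac{3673630417}{11020865779} \approx -0.33333$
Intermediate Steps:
$F{\left(G \right)} = - \frac{G}{8}$
$n{\left(q \right)} = -10 + q$
$D{\left(y \right)} = \left(-6 + y\right) \left(- \frac{1}{4} + y\right)$ ($D{\left(y \right)} = \left(y - \frac{1}{4}\right) \left(y - 6\right) = \left(y - \frac{1}{4}\right) \left(-6 + y\right) = \left(- \frac{1}{4} + y\right) \left(-6 + y\right) = \left(-6 + y\right) \left(- \frac{1}{4} + y\right)$)
$I = \frac{57312}{73873}$ ($I = 57312 \cdot \frac{1}{73873} = \frac{57312}{73873} \approx 0.77582$)
$c = - \frac{11020865779}{3673630417}$ ($c = -3 + \frac{\frac{57312}{73873} \frac{1}{\left(\left(\frac{3}{2} + \left(-8\right)^{2} - -50\right) + \left(-10 + 6\right)\right)^{2}}}{9} = -3 + \frac{\frac{57312}{73873} \frac{1}{\left(\left(\frac{3}{2} + 64 + 50\right) - 4\right)^{2}}}{9} = -3 + \frac{\frac{57312}{73873} \frac{1}{\left(\frac{231}{2} - 4\right)^{2}}}{9} = -3 + \frac{\frac{57312}{73873} \frac{1}{\left(\frac{223}{2}\right)^{2}}}{9} = -3 + \frac{\frac{57312}{73873} \frac{1}{\frac{49729}{4}}}{9} = -3 + \frac{\frac{57312}{73873} \cdot \frac{4}{49729}}{9} = -3 + \frac{1}{9} \cdot \frac{229248}{3673630417} = -3 + \frac{25472}{3673630417} = - \frac{11020865779}{3673630417} \approx -3.0$)
$\frac{1}{c} = \frac{1}{- \frac{11020865779}{3673630417}} = - \frac{3673630417}{11020865779}$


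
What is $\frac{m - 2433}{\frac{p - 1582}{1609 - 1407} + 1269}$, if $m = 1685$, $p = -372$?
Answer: $- \frac{18887}{31798} \approx -0.59397$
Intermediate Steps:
$\frac{m - 2433}{\frac{p - 1582}{1609 - 1407} + 1269} = \frac{1685 - 2433}{\frac{-372 - 1582}{1609 - 1407} + 1269} = - \frac{748}{- \frac{1954}{202} + 1269} = - \frac{748}{\left(-1954\right) \frac{1}{202} + 1269} = - \frac{748}{- \frac{977}{101} + 1269} = - \frac{748}{\frac{127192}{101}} = \left(-748\right) \frac{101}{127192} = - \frac{18887}{31798}$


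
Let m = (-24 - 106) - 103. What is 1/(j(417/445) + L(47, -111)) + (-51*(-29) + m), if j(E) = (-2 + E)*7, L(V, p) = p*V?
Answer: 2896795051/2324876 ≈ 1246.0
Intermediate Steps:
m = -233 (m = -130 - 103 = -233)
L(V, p) = V*p
j(E) = -14 + 7*E
1/(j(417/445) + L(47, -111)) + (-51*(-29) + m) = 1/((-14 + 7*(417/445)) + 47*(-111)) + (-51*(-29) - 233) = 1/((-14 + 7*(417*(1/445))) - 5217) + (1479 - 233) = 1/((-14 + 7*(417/445)) - 5217) + 1246 = 1/((-14 + 2919/445) - 5217) + 1246 = 1/(-3311/445 - 5217) + 1246 = 1/(-2324876/445) + 1246 = -445/2324876 + 1246 = 2896795051/2324876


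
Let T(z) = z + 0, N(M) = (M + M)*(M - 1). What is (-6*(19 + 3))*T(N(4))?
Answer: -3168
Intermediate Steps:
N(M) = 2*M*(-1 + M) (N(M) = (2*M)*(-1 + M) = 2*M*(-1 + M))
T(z) = z
(-6*(19 + 3))*T(N(4)) = (-6*(19 + 3))*(2*4*(-1 + 4)) = (-6*22)*(2*4*3) = -1*132*24 = -132*24 = -3168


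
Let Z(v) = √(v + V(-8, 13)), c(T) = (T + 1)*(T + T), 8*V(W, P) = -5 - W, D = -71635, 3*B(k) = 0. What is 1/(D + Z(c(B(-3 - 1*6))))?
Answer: -573080/41052585797 - 2*√6/41052585797 ≈ -1.3960e-5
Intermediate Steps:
B(k) = 0 (B(k) = (⅓)*0 = 0)
V(W, P) = -5/8 - W/8 (V(W, P) = (-5 - W)/8 = -5/8 - W/8)
c(T) = 2*T*(1 + T) (c(T) = (1 + T)*(2*T) = 2*T*(1 + T))
Z(v) = √(3/8 + v) (Z(v) = √(v + (-5/8 - ⅛*(-8))) = √(v + (-5/8 + 1)) = √(v + 3/8) = √(3/8 + v))
1/(D + Z(c(B(-3 - 1*6)))) = 1/(-71635 + √(6 + 16*(2*0*(1 + 0)))/4) = 1/(-71635 + √(6 + 16*(2*0*1))/4) = 1/(-71635 + √(6 + 16*0)/4) = 1/(-71635 + √(6 + 0)/4) = 1/(-71635 + √6/4)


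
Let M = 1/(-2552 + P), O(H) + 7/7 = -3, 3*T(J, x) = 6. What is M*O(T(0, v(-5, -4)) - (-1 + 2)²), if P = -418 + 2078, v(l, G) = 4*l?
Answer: 1/223 ≈ 0.0044843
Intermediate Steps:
T(J, x) = 2 (T(J, x) = (⅓)*6 = 2)
P = 1660
O(H) = -4 (O(H) = -1 - 3 = -4)
M = -1/892 (M = 1/(-2552 + 1660) = 1/(-892) = -1/892 ≈ -0.0011211)
M*O(T(0, v(-5, -4)) - (-1 + 2)²) = -1/892*(-4) = 1/223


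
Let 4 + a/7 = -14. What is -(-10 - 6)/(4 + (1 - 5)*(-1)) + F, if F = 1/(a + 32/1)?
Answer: 187/94 ≈ 1.9894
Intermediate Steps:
a = -126 (a = -28 + 7*(-14) = -28 - 98 = -126)
F = -1/94 (F = 1/(-126 + 32/1) = 1/(-126 + 32*1) = 1/(-126 + 32) = 1/(-94) = -1/94 ≈ -0.010638)
-(-10 - 6)/(4 + (1 - 5)*(-1)) + F = -(-10 - 6)/(4 + (1 - 5)*(-1)) - 1/94 = -(-16)/(4 - 4*(-1)) - 1/94 = -(-16)/(4 + 4) - 1/94 = -(-16)/8 - 1/94 = -1*(-2) - 1/94 = 2 - 1/94 = 187/94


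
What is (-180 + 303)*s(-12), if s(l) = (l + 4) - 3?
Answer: -1353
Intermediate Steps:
s(l) = 1 + l (s(l) = (4 + l) - 3 = 1 + l)
(-180 + 303)*s(-12) = (-180 + 303)*(1 - 12) = 123*(-11) = -1353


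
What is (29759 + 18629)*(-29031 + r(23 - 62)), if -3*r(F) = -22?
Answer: -4213191548/3 ≈ -1.4044e+9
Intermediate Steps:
r(F) = 22/3 (r(F) = -⅓*(-22) = 22/3)
(29759 + 18629)*(-29031 + r(23 - 62)) = (29759 + 18629)*(-29031 + 22/3) = 48388*(-87071/3) = -4213191548/3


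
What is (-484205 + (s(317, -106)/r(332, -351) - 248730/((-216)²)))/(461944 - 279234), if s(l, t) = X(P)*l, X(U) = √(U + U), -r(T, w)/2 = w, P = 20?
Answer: -68458537/25831872 + 317*√10/64131210 ≈ -2.6501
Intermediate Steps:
r(T, w) = -2*w
X(U) = √2*√U (X(U) = √(2*U) = √2*√U)
s(l, t) = 2*l*√10 (s(l, t) = (√2*√20)*l = (√2*(2*√5))*l = (2*√10)*l = 2*l*√10)
(-484205 + (s(317, -106)/r(332, -351) - 248730/((-216)²)))/(461944 - 279234) = (-484205 + ((2*317*√10)/((-2*(-351))) - 248730/((-216)²)))/(461944 - 279234) = (-484205 + ((634*√10)/702 - 248730/46656))/182710 = (-484205 + ((634*√10)*(1/702) - 248730*1/46656))*(1/182710) = (-484205 + (317*√10/351 - 41455/7776))*(1/182710) = (-484205 + (-41455/7776 + 317*√10/351))*(1/182710) = (-3765219535/7776 + 317*√10/351)*(1/182710) = -68458537/25831872 + 317*√10/64131210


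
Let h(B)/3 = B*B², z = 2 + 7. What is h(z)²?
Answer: 4782969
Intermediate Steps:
z = 9
h(B) = 3*B³ (h(B) = 3*(B*B²) = 3*B³)
h(z)² = (3*9³)² = (3*729)² = 2187² = 4782969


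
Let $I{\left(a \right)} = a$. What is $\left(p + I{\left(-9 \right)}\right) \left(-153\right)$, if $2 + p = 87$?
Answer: $-11628$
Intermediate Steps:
$p = 85$ ($p = -2 + 87 = 85$)
$\left(p + I{\left(-9 \right)}\right) \left(-153\right) = \left(85 - 9\right) \left(-153\right) = 76 \left(-153\right) = -11628$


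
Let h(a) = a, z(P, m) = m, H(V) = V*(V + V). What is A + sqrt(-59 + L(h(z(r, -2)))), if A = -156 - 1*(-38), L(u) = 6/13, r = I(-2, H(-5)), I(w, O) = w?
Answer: -118 + I*sqrt(9893)/13 ≈ -118.0 + 7.651*I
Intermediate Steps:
H(V) = 2*V**2 (H(V) = V*(2*V) = 2*V**2)
r = -2
L(u) = 6/13 (L(u) = 6*(1/13) = 6/13)
A = -118 (A = -156 + 38 = -118)
A + sqrt(-59 + L(h(z(r, -2)))) = -118 + sqrt(-59 + 6/13) = -118 + sqrt(-761/13) = -118 + I*sqrt(9893)/13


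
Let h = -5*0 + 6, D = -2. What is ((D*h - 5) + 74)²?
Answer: 3249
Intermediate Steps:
h = 6 (h = 0 + 6 = 6)
((D*h - 5) + 74)² = ((-2*6 - 5) + 74)² = ((-12 - 5) + 74)² = (-17 + 74)² = 57² = 3249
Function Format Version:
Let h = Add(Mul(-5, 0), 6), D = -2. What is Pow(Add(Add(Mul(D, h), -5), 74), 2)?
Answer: 3249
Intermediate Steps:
h = 6 (h = Add(0, 6) = 6)
Pow(Add(Add(Mul(D, h), -5), 74), 2) = Pow(Add(Add(Mul(-2, 6), -5), 74), 2) = Pow(Add(Add(-12, -5), 74), 2) = Pow(Add(-17, 74), 2) = Pow(57, 2) = 3249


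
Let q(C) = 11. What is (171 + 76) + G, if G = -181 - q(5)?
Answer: 55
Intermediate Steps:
G = -192 (G = -181 - 1*11 = -181 - 11 = -192)
(171 + 76) + G = (171 + 76) - 192 = 247 - 192 = 55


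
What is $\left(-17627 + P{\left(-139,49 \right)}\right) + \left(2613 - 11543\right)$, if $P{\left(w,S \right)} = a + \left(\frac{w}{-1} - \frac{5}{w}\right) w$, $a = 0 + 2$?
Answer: $-45881$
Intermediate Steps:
$a = 2$
$P{\left(w,S \right)} = 2 + w \left(- w - \frac{5}{w}\right)$ ($P{\left(w,S \right)} = 2 + \left(\frac{w}{-1} - \frac{5}{w}\right) w = 2 + \left(w \left(-1\right) - \frac{5}{w}\right) w = 2 + \left(- w - \frac{5}{w}\right) w = 2 + w \left(- w - \frac{5}{w}\right)$)
$\left(-17627 + P{\left(-139,49 \right)}\right) + \left(2613 - 11543\right) = \left(-17627 - 19324\right) + \left(2613 - 11543\right) = \left(-17627 - 19324\right) - 8930 = -36951 - 8930 = -45881$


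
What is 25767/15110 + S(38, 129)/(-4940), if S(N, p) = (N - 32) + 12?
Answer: 635085/373217 ≈ 1.7017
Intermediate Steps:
S(N, p) = -20 + N (S(N, p) = (-32 + N) + 12 = -20 + N)
25767/15110 + S(38, 129)/(-4940) = 25767/15110 + (-20 + 38)/(-4940) = 25767*(1/15110) + 18*(-1/4940) = 25767/15110 - 9/2470 = 635085/373217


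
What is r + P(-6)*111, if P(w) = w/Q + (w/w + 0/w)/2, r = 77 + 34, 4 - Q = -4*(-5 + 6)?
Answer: 333/4 ≈ 83.250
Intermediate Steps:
Q = 8 (Q = 4 - (-4)*(-5 + 6) = 4 - (-4) = 4 - 1*(-4) = 4 + 4 = 8)
r = 111
P(w) = ½ + w/8 (P(w) = w/8 + (w/w + 0/w)/2 = w*(⅛) + (1 + 0)*(½) = w/8 + 1*(½) = w/8 + ½ = ½ + w/8)
r + P(-6)*111 = 111 + (½ + (⅛)*(-6))*111 = 111 + (½ - ¾)*111 = 111 - ¼*111 = 111 - 111/4 = 333/4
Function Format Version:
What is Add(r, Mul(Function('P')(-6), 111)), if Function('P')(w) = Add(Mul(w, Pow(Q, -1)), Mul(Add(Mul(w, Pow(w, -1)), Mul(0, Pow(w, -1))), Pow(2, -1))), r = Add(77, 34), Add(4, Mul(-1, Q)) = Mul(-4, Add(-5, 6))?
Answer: Rational(333, 4) ≈ 83.250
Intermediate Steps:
Q = 8 (Q = Add(4, Mul(-1, Mul(-4, Add(-5, 6)))) = Add(4, Mul(-1, Mul(-4, 1))) = Add(4, Mul(-1, -4)) = Add(4, 4) = 8)
r = 111
Function('P')(w) = Add(Rational(1, 2), Mul(Rational(1, 8), w)) (Function('P')(w) = Add(Mul(w, Pow(8, -1)), Mul(Add(Mul(w, Pow(w, -1)), Mul(0, Pow(w, -1))), Pow(2, -1))) = Add(Mul(w, Rational(1, 8)), Mul(Add(1, 0), Rational(1, 2))) = Add(Mul(Rational(1, 8), w), Mul(1, Rational(1, 2))) = Add(Mul(Rational(1, 8), w), Rational(1, 2)) = Add(Rational(1, 2), Mul(Rational(1, 8), w)))
Add(r, Mul(Function('P')(-6), 111)) = Add(111, Mul(Add(Rational(1, 2), Mul(Rational(1, 8), -6)), 111)) = Add(111, Mul(Add(Rational(1, 2), Rational(-3, 4)), 111)) = Add(111, Mul(Rational(-1, 4), 111)) = Add(111, Rational(-111, 4)) = Rational(333, 4)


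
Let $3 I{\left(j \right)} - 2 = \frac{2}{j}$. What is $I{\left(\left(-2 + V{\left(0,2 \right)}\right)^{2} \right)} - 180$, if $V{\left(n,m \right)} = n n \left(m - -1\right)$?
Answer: $- \frac{1075}{6} \approx -179.17$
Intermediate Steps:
$V{\left(n,m \right)} = n^{2} \left(1 + m\right)$ ($V{\left(n,m \right)} = n^{2} \left(m + 1\right) = n^{2} \left(1 + m\right)$)
$I{\left(j \right)} = \frac{2}{3} + \frac{2}{3 j}$ ($I{\left(j \right)} = \frac{2}{3} + \frac{2 \frac{1}{j}}{3} = \frac{2}{3} + \frac{2}{3 j}$)
$I{\left(\left(-2 + V{\left(0,2 \right)}\right)^{2} \right)} - 180 = \frac{2 \left(1 + \left(-2 + 0^{2} \left(1 + 2\right)\right)^{2}\right)}{3 \left(-2 + 0^{2} \left(1 + 2\right)\right)^{2}} - 180 = \frac{2 \left(1 + \left(-2 + 0 \cdot 3\right)^{2}\right)}{3 \left(-2 + 0 \cdot 3\right)^{2}} - 180 = \frac{2 \left(1 + \left(-2 + 0\right)^{2}\right)}{3 \left(-2 + 0\right)^{2}} - 180 = \frac{2 \left(1 + \left(-2\right)^{2}\right)}{3 \left(-2\right)^{2}} - 180 = \frac{2 \left(1 + 4\right)}{3 \cdot 4} - 180 = \frac{2}{3} \cdot \frac{1}{4} \cdot 5 - 180 = \frac{5}{6} - 180 = - \frac{1075}{6}$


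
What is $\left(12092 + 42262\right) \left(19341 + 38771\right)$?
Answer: $3158619648$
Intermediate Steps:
$\left(12092 + 42262\right) \left(19341 + 38771\right) = 54354 \cdot 58112 = 3158619648$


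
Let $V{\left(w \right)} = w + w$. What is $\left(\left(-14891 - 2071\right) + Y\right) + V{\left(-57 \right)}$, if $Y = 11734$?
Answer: $-5342$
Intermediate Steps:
$V{\left(w \right)} = 2 w$
$\left(\left(-14891 - 2071\right) + Y\right) + V{\left(-57 \right)} = \left(\left(-14891 - 2071\right) + 11734\right) + 2 \left(-57\right) = \left(\left(-14891 - 2071\right) + 11734\right) - 114 = \left(-16962 + 11734\right) - 114 = -5228 - 114 = -5342$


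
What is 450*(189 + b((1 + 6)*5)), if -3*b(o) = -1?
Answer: 85200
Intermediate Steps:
b(o) = ⅓ (b(o) = -⅓*(-1) = ⅓)
450*(189 + b((1 + 6)*5)) = 450*(189 + ⅓) = 450*(568/3) = 85200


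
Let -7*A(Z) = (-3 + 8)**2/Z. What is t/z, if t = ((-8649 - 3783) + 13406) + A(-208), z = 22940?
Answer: 1418169/33400640 ≈ 0.042459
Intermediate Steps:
A(Z) = -25/(7*Z) (A(Z) = -(-3 + 8)**2/(7*Z) = -5**2/(7*Z) = -25/(7*Z))
t = 1418169/1456 (t = ((-8649 - 3783) + 13406) - 25/7/(-208) = (-12432 + 13406) - 25/7*(-1/208) = 974 + 25/1456 = 1418169/1456 ≈ 974.02)
t/z = (1418169/1456)/22940 = (1418169/1456)*(1/22940) = 1418169/33400640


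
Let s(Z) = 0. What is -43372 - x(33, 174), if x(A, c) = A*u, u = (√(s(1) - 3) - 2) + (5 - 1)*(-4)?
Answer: -42778 - 33*I*√3 ≈ -42778.0 - 57.158*I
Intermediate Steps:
u = -18 + I*√3 (u = (√(0 - 3) - 2) + (5 - 1)*(-4) = (√(-3) - 2) + 4*(-4) = (I*√3 - 2) - 16 = (-2 + I*√3) - 16 = -18 + I*√3 ≈ -18.0 + 1.732*I)
x(A, c) = A*(-18 + I*√3)
-43372 - x(33, 174) = -43372 - 33*(-18 + I*√3) = -43372 - (-594 + 33*I*√3) = -43372 + (594 - 33*I*√3) = -42778 - 33*I*√3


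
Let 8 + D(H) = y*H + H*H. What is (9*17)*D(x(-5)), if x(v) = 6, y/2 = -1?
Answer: 2448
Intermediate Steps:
y = -2 (y = 2*(-1) = -2)
D(H) = -8 + H**2 - 2*H (D(H) = -8 + (-2*H + H*H) = -8 + (-2*H + H**2) = -8 + (H**2 - 2*H) = -8 + H**2 - 2*H)
(9*17)*D(x(-5)) = (9*17)*(-8 + 6**2 - 2*6) = 153*(-8 + 36 - 12) = 153*16 = 2448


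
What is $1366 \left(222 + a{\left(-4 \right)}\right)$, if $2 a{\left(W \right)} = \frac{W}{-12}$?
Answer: $\frac{910439}{3} \approx 3.0348 \cdot 10^{5}$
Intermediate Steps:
$a{\left(W \right)} = - \frac{W}{24}$ ($a{\left(W \right)} = \frac{W \frac{1}{-12}}{2} = \frac{W \left(- \frac{1}{12}\right)}{2} = \frac{\left(- \frac{1}{12}\right) W}{2} = - \frac{W}{24}$)
$1366 \left(222 + a{\left(-4 \right)}\right) = 1366 \left(222 - - \frac{1}{6}\right) = 1366 \left(222 + \frac{1}{6}\right) = 1366 \cdot \frac{1333}{6} = \frac{910439}{3}$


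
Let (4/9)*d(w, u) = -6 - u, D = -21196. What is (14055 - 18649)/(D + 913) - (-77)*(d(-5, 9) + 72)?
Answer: 238972399/81132 ≈ 2945.5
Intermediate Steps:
d(w, u) = -27/2 - 9*u/4 (d(w, u) = 9*(-6 - u)/4 = -27/2 - 9*u/4)
(14055 - 18649)/(D + 913) - (-77)*(d(-5, 9) + 72) = (14055 - 18649)/(-21196 + 913) - (-77)*((-27/2 - 9/4*9) + 72) = -4594/(-20283) - (-77)*((-27/2 - 81/4) + 72) = -4594*(-1/20283) - (-77)*(-135/4 + 72) = 4594/20283 - (-77)*153/4 = 4594/20283 - 1*(-11781/4) = 4594/20283 + 11781/4 = 238972399/81132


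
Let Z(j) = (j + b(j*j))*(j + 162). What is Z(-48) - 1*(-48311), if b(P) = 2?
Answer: 43067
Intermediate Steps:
Z(j) = (2 + j)*(162 + j) (Z(j) = (j + 2)*(j + 162) = (2 + j)*(162 + j))
Z(-48) - 1*(-48311) = (324 + (-48)**2 + 164*(-48)) - 1*(-48311) = (324 + 2304 - 7872) + 48311 = -5244 + 48311 = 43067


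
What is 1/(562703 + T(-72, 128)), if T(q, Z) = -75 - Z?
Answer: 1/562500 ≈ 1.7778e-6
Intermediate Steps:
1/(562703 + T(-72, 128)) = 1/(562703 + (-75 - 1*128)) = 1/(562703 + (-75 - 128)) = 1/(562703 - 203) = 1/562500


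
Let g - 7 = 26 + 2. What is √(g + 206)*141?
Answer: 141*√241 ≈ 2188.9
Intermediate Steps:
g = 35 (g = 7 + (26 + 2) = 7 + 28 = 35)
√(g + 206)*141 = √(35 + 206)*141 = √241*141 = 141*√241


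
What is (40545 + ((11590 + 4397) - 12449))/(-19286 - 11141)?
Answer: -44083/30427 ≈ -1.4488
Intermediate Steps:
(40545 + ((11590 + 4397) - 12449))/(-19286 - 11141) = (40545 + (15987 - 12449))/(-30427) = (40545 + 3538)*(-1/30427) = 44083*(-1/30427) = -44083/30427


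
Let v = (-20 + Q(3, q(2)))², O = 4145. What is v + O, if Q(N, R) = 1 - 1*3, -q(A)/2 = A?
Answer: 4629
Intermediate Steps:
q(A) = -2*A
Q(N, R) = -2 (Q(N, R) = 1 - 3 = -2)
v = 484 (v = (-20 - 2)² = (-22)² = 484)
v + O = 484 + 4145 = 4629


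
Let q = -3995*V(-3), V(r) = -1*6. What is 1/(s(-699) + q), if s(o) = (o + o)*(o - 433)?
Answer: 1/1606506 ≈ 6.2247e-7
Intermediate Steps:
V(r) = -6
s(o) = 2*o*(-433 + o) (s(o) = (2*o)*(-433 + o) = 2*o*(-433 + o))
q = 23970 (q = -3995*(-6) = 23970)
1/(s(-699) + q) = 1/(2*(-699)*(-433 - 699) + 23970) = 1/(2*(-699)*(-1132) + 23970) = 1/(1582536 + 23970) = 1/1606506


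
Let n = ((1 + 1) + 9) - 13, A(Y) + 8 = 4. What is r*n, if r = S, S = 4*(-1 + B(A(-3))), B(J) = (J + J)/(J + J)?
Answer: 0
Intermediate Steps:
A(Y) = -4 (A(Y) = -8 + 4 = -4)
B(J) = 1 (B(J) = (2*J)/((2*J)) = (2*J)*(1/(2*J)) = 1)
S = 0 (S = 4*(-1 + 1) = 4*0 = 0)
n = -2 (n = (2 + 9) - 13 = 11 - 13 = -2)
r = 0
r*n = 0*(-2) = 0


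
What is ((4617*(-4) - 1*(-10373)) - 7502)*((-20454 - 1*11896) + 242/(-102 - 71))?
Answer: 87293164824/173 ≈ 5.0458e+8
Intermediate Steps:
((4617*(-4) - 1*(-10373)) - 7502)*((-20454 - 1*11896) + 242/(-102 - 71)) = ((-18468 + 10373) - 7502)*((-20454 - 11896) + 242/(-173)) = (-8095 - 7502)*(-32350 - 1/173*242) = -15597*(-32350 - 242/173) = -15597*(-5596792/173) = 87293164824/173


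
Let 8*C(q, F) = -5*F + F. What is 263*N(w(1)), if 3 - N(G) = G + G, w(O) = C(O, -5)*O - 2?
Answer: 526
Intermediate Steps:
C(q, F) = -F/2 (C(q, F) = (-5*F + F)/8 = (-4*F)/8 = -F/2)
w(O) = -2 + 5*O/2 (w(O) = (-½*(-5))*O - 2 = 5*O/2 - 2 = -2 + 5*O/2)
N(G) = 3 - 2*G (N(G) = 3 - (G + G) = 3 - 2*G)
263*N(w(1)) = 263*(3 - 2*(-2 + (5/2)*1)) = 263*(3 - 2*(-2 + 5/2)) = 263*(3 - 2*½) = 263*(3 - 1) = 263*2 = 526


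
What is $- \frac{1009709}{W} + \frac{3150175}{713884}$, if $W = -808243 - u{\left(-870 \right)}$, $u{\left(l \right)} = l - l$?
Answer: $\frac{3266921992281}{576991745812} \approx 5.662$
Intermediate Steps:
$u{\left(l \right)} = 0$
$W = -808243$ ($W = -808243 - 0 = -808243 + 0 = -808243$)
$- \frac{1009709}{W} + \frac{3150175}{713884} = - \frac{1009709}{-808243} + \frac{3150175}{713884} = \left(-1009709\right) \left(- \frac{1}{808243}\right) + 3150175 \cdot \frac{1}{713884} = \frac{1009709}{808243} + \frac{3150175}{713884} = \frac{3266921992281}{576991745812}$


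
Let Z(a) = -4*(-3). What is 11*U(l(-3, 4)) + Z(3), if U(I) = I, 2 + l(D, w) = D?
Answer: -43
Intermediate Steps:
Z(a) = 12
l(D, w) = -2 + D
11*U(l(-3, 4)) + Z(3) = 11*(-2 - 3) + 12 = 11*(-5) + 12 = -55 + 12 = -43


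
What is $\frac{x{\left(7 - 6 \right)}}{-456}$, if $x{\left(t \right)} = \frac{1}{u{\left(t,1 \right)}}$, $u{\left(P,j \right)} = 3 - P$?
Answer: $- \frac{1}{912} \approx -0.0010965$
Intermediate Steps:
$x{\left(t \right)} = \frac{1}{3 - t}$
$\frac{x{\left(7 - 6 \right)}}{-456} = \frac{\left(-1\right) \frac{1}{-3 + \left(7 - 6\right)}}{-456} = - \frac{1}{-3 + \left(7 - 6\right)} \left(- \frac{1}{456}\right) = - \frac{1}{-3 + 1} \left(- \frac{1}{456}\right) = - \frac{1}{-2} \left(- \frac{1}{456}\right) = \left(-1\right) \left(- \frac{1}{2}\right) \left(- \frac{1}{456}\right) = \frac{1}{2} \left(- \frac{1}{456}\right) = - \frac{1}{912}$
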